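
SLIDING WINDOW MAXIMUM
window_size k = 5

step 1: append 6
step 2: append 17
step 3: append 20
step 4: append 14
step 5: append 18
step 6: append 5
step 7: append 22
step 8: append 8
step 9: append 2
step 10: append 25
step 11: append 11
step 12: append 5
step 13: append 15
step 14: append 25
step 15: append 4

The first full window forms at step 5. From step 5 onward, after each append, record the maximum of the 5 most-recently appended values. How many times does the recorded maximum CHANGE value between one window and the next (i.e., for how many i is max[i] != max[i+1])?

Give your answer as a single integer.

step 1: append 6 -> window=[6] (not full yet)
step 2: append 17 -> window=[6, 17] (not full yet)
step 3: append 20 -> window=[6, 17, 20] (not full yet)
step 4: append 14 -> window=[6, 17, 20, 14] (not full yet)
step 5: append 18 -> window=[6, 17, 20, 14, 18] -> max=20
step 6: append 5 -> window=[17, 20, 14, 18, 5] -> max=20
step 7: append 22 -> window=[20, 14, 18, 5, 22] -> max=22
step 8: append 8 -> window=[14, 18, 5, 22, 8] -> max=22
step 9: append 2 -> window=[18, 5, 22, 8, 2] -> max=22
step 10: append 25 -> window=[5, 22, 8, 2, 25] -> max=25
step 11: append 11 -> window=[22, 8, 2, 25, 11] -> max=25
step 12: append 5 -> window=[8, 2, 25, 11, 5] -> max=25
step 13: append 15 -> window=[2, 25, 11, 5, 15] -> max=25
step 14: append 25 -> window=[25, 11, 5, 15, 25] -> max=25
step 15: append 4 -> window=[11, 5, 15, 25, 4] -> max=25
Recorded maximums: 20 20 22 22 22 25 25 25 25 25 25
Changes between consecutive maximums: 2

Answer: 2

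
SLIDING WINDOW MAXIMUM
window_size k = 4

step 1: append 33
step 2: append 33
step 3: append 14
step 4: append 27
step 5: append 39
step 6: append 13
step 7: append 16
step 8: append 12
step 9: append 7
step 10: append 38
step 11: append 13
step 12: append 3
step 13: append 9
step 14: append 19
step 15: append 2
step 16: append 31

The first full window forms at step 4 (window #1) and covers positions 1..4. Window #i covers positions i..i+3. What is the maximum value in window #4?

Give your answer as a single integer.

step 1: append 33 -> window=[33] (not full yet)
step 2: append 33 -> window=[33, 33] (not full yet)
step 3: append 14 -> window=[33, 33, 14] (not full yet)
step 4: append 27 -> window=[33, 33, 14, 27] -> max=33
step 5: append 39 -> window=[33, 14, 27, 39] -> max=39
step 6: append 13 -> window=[14, 27, 39, 13] -> max=39
step 7: append 16 -> window=[27, 39, 13, 16] -> max=39
Window #4 max = 39

Answer: 39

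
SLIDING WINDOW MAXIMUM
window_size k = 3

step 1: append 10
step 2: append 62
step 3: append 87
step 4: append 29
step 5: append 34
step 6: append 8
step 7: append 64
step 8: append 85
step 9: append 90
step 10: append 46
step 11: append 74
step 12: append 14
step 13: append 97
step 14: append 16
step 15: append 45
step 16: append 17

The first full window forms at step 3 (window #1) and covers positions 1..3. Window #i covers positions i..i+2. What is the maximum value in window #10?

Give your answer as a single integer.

Answer: 74

Derivation:
step 1: append 10 -> window=[10] (not full yet)
step 2: append 62 -> window=[10, 62] (not full yet)
step 3: append 87 -> window=[10, 62, 87] -> max=87
step 4: append 29 -> window=[62, 87, 29] -> max=87
step 5: append 34 -> window=[87, 29, 34] -> max=87
step 6: append 8 -> window=[29, 34, 8] -> max=34
step 7: append 64 -> window=[34, 8, 64] -> max=64
step 8: append 85 -> window=[8, 64, 85] -> max=85
step 9: append 90 -> window=[64, 85, 90] -> max=90
step 10: append 46 -> window=[85, 90, 46] -> max=90
step 11: append 74 -> window=[90, 46, 74] -> max=90
step 12: append 14 -> window=[46, 74, 14] -> max=74
Window #10 max = 74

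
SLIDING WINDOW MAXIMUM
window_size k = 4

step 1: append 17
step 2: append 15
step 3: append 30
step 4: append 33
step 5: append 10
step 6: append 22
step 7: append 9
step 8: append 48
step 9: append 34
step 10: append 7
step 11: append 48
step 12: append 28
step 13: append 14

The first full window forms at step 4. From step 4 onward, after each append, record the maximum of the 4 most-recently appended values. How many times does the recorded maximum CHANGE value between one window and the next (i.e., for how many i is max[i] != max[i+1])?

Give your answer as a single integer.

Answer: 1

Derivation:
step 1: append 17 -> window=[17] (not full yet)
step 2: append 15 -> window=[17, 15] (not full yet)
step 3: append 30 -> window=[17, 15, 30] (not full yet)
step 4: append 33 -> window=[17, 15, 30, 33] -> max=33
step 5: append 10 -> window=[15, 30, 33, 10] -> max=33
step 6: append 22 -> window=[30, 33, 10, 22] -> max=33
step 7: append 9 -> window=[33, 10, 22, 9] -> max=33
step 8: append 48 -> window=[10, 22, 9, 48] -> max=48
step 9: append 34 -> window=[22, 9, 48, 34] -> max=48
step 10: append 7 -> window=[9, 48, 34, 7] -> max=48
step 11: append 48 -> window=[48, 34, 7, 48] -> max=48
step 12: append 28 -> window=[34, 7, 48, 28] -> max=48
step 13: append 14 -> window=[7, 48, 28, 14] -> max=48
Recorded maximums: 33 33 33 33 48 48 48 48 48 48
Changes between consecutive maximums: 1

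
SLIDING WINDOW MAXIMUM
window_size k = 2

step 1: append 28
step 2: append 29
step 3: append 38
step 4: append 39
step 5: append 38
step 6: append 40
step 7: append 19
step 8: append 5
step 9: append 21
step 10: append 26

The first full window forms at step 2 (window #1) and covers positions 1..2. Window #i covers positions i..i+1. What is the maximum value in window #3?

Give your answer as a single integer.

step 1: append 28 -> window=[28] (not full yet)
step 2: append 29 -> window=[28, 29] -> max=29
step 3: append 38 -> window=[29, 38] -> max=38
step 4: append 39 -> window=[38, 39] -> max=39
Window #3 max = 39

Answer: 39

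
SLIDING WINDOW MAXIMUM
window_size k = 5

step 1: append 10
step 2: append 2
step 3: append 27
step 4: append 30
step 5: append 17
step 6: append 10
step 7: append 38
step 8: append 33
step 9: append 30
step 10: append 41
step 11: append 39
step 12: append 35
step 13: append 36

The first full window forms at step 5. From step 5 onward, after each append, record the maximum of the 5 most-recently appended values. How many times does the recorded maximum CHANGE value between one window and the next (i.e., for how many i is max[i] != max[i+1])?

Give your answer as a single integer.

Answer: 2

Derivation:
step 1: append 10 -> window=[10] (not full yet)
step 2: append 2 -> window=[10, 2] (not full yet)
step 3: append 27 -> window=[10, 2, 27] (not full yet)
step 4: append 30 -> window=[10, 2, 27, 30] (not full yet)
step 5: append 17 -> window=[10, 2, 27, 30, 17] -> max=30
step 6: append 10 -> window=[2, 27, 30, 17, 10] -> max=30
step 7: append 38 -> window=[27, 30, 17, 10, 38] -> max=38
step 8: append 33 -> window=[30, 17, 10, 38, 33] -> max=38
step 9: append 30 -> window=[17, 10, 38, 33, 30] -> max=38
step 10: append 41 -> window=[10, 38, 33, 30, 41] -> max=41
step 11: append 39 -> window=[38, 33, 30, 41, 39] -> max=41
step 12: append 35 -> window=[33, 30, 41, 39, 35] -> max=41
step 13: append 36 -> window=[30, 41, 39, 35, 36] -> max=41
Recorded maximums: 30 30 38 38 38 41 41 41 41
Changes between consecutive maximums: 2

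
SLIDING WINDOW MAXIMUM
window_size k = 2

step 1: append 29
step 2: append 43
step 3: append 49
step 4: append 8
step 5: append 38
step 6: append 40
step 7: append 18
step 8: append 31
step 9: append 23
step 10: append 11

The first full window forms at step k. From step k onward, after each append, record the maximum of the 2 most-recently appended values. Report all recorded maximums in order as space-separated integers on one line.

step 1: append 29 -> window=[29] (not full yet)
step 2: append 43 -> window=[29, 43] -> max=43
step 3: append 49 -> window=[43, 49] -> max=49
step 4: append 8 -> window=[49, 8] -> max=49
step 5: append 38 -> window=[8, 38] -> max=38
step 6: append 40 -> window=[38, 40] -> max=40
step 7: append 18 -> window=[40, 18] -> max=40
step 8: append 31 -> window=[18, 31] -> max=31
step 9: append 23 -> window=[31, 23] -> max=31
step 10: append 11 -> window=[23, 11] -> max=23

Answer: 43 49 49 38 40 40 31 31 23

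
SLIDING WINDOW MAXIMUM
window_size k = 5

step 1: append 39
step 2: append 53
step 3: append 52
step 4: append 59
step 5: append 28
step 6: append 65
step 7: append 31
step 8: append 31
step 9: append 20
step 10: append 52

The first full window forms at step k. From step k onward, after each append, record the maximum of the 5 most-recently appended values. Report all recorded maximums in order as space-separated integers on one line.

step 1: append 39 -> window=[39] (not full yet)
step 2: append 53 -> window=[39, 53] (not full yet)
step 3: append 52 -> window=[39, 53, 52] (not full yet)
step 4: append 59 -> window=[39, 53, 52, 59] (not full yet)
step 5: append 28 -> window=[39, 53, 52, 59, 28] -> max=59
step 6: append 65 -> window=[53, 52, 59, 28, 65] -> max=65
step 7: append 31 -> window=[52, 59, 28, 65, 31] -> max=65
step 8: append 31 -> window=[59, 28, 65, 31, 31] -> max=65
step 9: append 20 -> window=[28, 65, 31, 31, 20] -> max=65
step 10: append 52 -> window=[65, 31, 31, 20, 52] -> max=65

Answer: 59 65 65 65 65 65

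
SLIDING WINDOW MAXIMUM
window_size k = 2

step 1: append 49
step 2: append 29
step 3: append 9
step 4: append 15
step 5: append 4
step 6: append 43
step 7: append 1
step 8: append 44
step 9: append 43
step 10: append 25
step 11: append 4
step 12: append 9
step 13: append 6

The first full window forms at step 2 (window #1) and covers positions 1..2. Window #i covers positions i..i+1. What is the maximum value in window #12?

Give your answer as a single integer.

Answer: 9

Derivation:
step 1: append 49 -> window=[49] (not full yet)
step 2: append 29 -> window=[49, 29] -> max=49
step 3: append 9 -> window=[29, 9] -> max=29
step 4: append 15 -> window=[9, 15] -> max=15
step 5: append 4 -> window=[15, 4] -> max=15
step 6: append 43 -> window=[4, 43] -> max=43
step 7: append 1 -> window=[43, 1] -> max=43
step 8: append 44 -> window=[1, 44] -> max=44
step 9: append 43 -> window=[44, 43] -> max=44
step 10: append 25 -> window=[43, 25] -> max=43
step 11: append 4 -> window=[25, 4] -> max=25
step 12: append 9 -> window=[4, 9] -> max=9
step 13: append 6 -> window=[9, 6] -> max=9
Window #12 max = 9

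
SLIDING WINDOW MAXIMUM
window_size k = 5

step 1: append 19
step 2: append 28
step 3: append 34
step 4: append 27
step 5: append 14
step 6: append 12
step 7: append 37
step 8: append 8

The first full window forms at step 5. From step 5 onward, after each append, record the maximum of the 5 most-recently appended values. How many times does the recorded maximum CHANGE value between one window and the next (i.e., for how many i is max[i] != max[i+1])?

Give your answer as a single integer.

Answer: 1

Derivation:
step 1: append 19 -> window=[19] (not full yet)
step 2: append 28 -> window=[19, 28] (not full yet)
step 3: append 34 -> window=[19, 28, 34] (not full yet)
step 4: append 27 -> window=[19, 28, 34, 27] (not full yet)
step 5: append 14 -> window=[19, 28, 34, 27, 14] -> max=34
step 6: append 12 -> window=[28, 34, 27, 14, 12] -> max=34
step 7: append 37 -> window=[34, 27, 14, 12, 37] -> max=37
step 8: append 8 -> window=[27, 14, 12, 37, 8] -> max=37
Recorded maximums: 34 34 37 37
Changes between consecutive maximums: 1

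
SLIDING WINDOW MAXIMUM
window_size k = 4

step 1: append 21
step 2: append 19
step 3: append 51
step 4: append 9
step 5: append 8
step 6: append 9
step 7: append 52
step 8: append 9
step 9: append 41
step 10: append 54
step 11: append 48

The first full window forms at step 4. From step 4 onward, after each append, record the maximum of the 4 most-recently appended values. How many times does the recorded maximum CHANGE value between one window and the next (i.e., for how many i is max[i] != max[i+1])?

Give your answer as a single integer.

Answer: 2

Derivation:
step 1: append 21 -> window=[21] (not full yet)
step 2: append 19 -> window=[21, 19] (not full yet)
step 3: append 51 -> window=[21, 19, 51] (not full yet)
step 4: append 9 -> window=[21, 19, 51, 9] -> max=51
step 5: append 8 -> window=[19, 51, 9, 8] -> max=51
step 6: append 9 -> window=[51, 9, 8, 9] -> max=51
step 7: append 52 -> window=[9, 8, 9, 52] -> max=52
step 8: append 9 -> window=[8, 9, 52, 9] -> max=52
step 9: append 41 -> window=[9, 52, 9, 41] -> max=52
step 10: append 54 -> window=[52, 9, 41, 54] -> max=54
step 11: append 48 -> window=[9, 41, 54, 48] -> max=54
Recorded maximums: 51 51 51 52 52 52 54 54
Changes between consecutive maximums: 2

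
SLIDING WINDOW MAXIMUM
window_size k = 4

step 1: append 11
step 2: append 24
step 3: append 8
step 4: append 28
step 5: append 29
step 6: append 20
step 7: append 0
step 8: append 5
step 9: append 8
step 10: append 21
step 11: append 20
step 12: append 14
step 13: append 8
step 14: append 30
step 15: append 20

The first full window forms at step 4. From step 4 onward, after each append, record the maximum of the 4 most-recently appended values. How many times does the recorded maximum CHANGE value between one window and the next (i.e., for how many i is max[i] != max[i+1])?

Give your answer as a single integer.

step 1: append 11 -> window=[11] (not full yet)
step 2: append 24 -> window=[11, 24] (not full yet)
step 3: append 8 -> window=[11, 24, 8] (not full yet)
step 4: append 28 -> window=[11, 24, 8, 28] -> max=28
step 5: append 29 -> window=[24, 8, 28, 29] -> max=29
step 6: append 20 -> window=[8, 28, 29, 20] -> max=29
step 7: append 0 -> window=[28, 29, 20, 0] -> max=29
step 8: append 5 -> window=[29, 20, 0, 5] -> max=29
step 9: append 8 -> window=[20, 0, 5, 8] -> max=20
step 10: append 21 -> window=[0, 5, 8, 21] -> max=21
step 11: append 20 -> window=[5, 8, 21, 20] -> max=21
step 12: append 14 -> window=[8, 21, 20, 14] -> max=21
step 13: append 8 -> window=[21, 20, 14, 8] -> max=21
step 14: append 30 -> window=[20, 14, 8, 30] -> max=30
step 15: append 20 -> window=[14, 8, 30, 20] -> max=30
Recorded maximums: 28 29 29 29 29 20 21 21 21 21 30 30
Changes between consecutive maximums: 4

Answer: 4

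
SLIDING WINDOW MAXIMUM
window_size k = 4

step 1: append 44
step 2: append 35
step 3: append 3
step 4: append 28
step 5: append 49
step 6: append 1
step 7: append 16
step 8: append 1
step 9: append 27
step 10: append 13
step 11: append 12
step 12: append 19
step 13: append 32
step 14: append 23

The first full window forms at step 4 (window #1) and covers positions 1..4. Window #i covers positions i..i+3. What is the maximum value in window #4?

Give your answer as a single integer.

step 1: append 44 -> window=[44] (not full yet)
step 2: append 35 -> window=[44, 35] (not full yet)
step 3: append 3 -> window=[44, 35, 3] (not full yet)
step 4: append 28 -> window=[44, 35, 3, 28] -> max=44
step 5: append 49 -> window=[35, 3, 28, 49] -> max=49
step 6: append 1 -> window=[3, 28, 49, 1] -> max=49
step 7: append 16 -> window=[28, 49, 1, 16] -> max=49
Window #4 max = 49

Answer: 49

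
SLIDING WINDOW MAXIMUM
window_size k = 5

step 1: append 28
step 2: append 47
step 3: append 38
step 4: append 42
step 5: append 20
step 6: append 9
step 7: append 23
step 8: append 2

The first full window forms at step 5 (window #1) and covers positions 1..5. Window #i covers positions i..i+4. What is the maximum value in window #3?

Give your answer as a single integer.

step 1: append 28 -> window=[28] (not full yet)
step 2: append 47 -> window=[28, 47] (not full yet)
step 3: append 38 -> window=[28, 47, 38] (not full yet)
step 4: append 42 -> window=[28, 47, 38, 42] (not full yet)
step 5: append 20 -> window=[28, 47, 38, 42, 20] -> max=47
step 6: append 9 -> window=[47, 38, 42, 20, 9] -> max=47
step 7: append 23 -> window=[38, 42, 20, 9, 23] -> max=42
Window #3 max = 42

Answer: 42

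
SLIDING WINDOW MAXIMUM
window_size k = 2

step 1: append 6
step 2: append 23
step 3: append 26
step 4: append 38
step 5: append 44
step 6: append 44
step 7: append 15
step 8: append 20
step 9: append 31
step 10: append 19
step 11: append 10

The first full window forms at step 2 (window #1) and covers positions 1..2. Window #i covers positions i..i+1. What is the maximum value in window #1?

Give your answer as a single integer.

step 1: append 6 -> window=[6] (not full yet)
step 2: append 23 -> window=[6, 23] -> max=23
Window #1 max = 23

Answer: 23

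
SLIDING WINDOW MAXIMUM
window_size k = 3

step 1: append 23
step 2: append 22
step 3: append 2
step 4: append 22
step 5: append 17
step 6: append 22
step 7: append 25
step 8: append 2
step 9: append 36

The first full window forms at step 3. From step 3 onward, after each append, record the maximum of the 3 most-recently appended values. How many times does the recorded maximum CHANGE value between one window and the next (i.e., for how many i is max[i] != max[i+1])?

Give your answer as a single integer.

step 1: append 23 -> window=[23] (not full yet)
step 2: append 22 -> window=[23, 22] (not full yet)
step 3: append 2 -> window=[23, 22, 2] -> max=23
step 4: append 22 -> window=[22, 2, 22] -> max=22
step 5: append 17 -> window=[2, 22, 17] -> max=22
step 6: append 22 -> window=[22, 17, 22] -> max=22
step 7: append 25 -> window=[17, 22, 25] -> max=25
step 8: append 2 -> window=[22, 25, 2] -> max=25
step 9: append 36 -> window=[25, 2, 36] -> max=36
Recorded maximums: 23 22 22 22 25 25 36
Changes between consecutive maximums: 3

Answer: 3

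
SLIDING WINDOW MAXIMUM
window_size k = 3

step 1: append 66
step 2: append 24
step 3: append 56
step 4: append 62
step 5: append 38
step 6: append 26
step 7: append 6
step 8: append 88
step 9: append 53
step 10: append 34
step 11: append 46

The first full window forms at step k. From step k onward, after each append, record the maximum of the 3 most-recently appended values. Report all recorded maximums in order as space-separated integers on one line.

step 1: append 66 -> window=[66] (not full yet)
step 2: append 24 -> window=[66, 24] (not full yet)
step 3: append 56 -> window=[66, 24, 56] -> max=66
step 4: append 62 -> window=[24, 56, 62] -> max=62
step 5: append 38 -> window=[56, 62, 38] -> max=62
step 6: append 26 -> window=[62, 38, 26] -> max=62
step 7: append 6 -> window=[38, 26, 6] -> max=38
step 8: append 88 -> window=[26, 6, 88] -> max=88
step 9: append 53 -> window=[6, 88, 53] -> max=88
step 10: append 34 -> window=[88, 53, 34] -> max=88
step 11: append 46 -> window=[53, 34, 46] -> max=53

Answer: 66 62 62 62 38 88 88 88 53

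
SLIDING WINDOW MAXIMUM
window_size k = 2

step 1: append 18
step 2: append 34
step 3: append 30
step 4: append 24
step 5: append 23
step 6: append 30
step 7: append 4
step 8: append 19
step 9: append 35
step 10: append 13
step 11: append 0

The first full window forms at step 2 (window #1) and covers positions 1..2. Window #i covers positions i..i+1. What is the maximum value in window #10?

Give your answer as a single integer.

Answer: 13

Derivation:
step 1: append 18 -> window=[18] (not full yet)
step 2: append 34 -> window=[18, 34] -> max=34
step 3: append 30 -> window=[34, 30] -> max=34
step 4: append 24 -> window=[30, 24] -> max=30
step 5: append 23 -> window=[24, 23] -> max=24
step 6: append 30 -> window=[23, 30] -> max=30
step 7: append 4 -> window=[30, 4] -> max=30
step 8: append 19 -> window=[4, 19] -> max=19
step 9: append 35 -> window=[19, 35] -> max=35
step 10: append 13 -> window=[35, 13] -> max=35
step 11: append 0 -> window=[13, 0] -> max=13
Window #10 max = 13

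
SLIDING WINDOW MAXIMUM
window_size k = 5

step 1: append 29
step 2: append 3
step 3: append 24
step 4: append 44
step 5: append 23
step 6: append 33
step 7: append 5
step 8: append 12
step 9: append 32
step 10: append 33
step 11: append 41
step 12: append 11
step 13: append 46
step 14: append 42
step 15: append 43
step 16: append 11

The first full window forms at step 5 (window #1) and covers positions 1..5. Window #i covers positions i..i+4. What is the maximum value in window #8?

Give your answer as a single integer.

Answer: 41

Derivation:
step 1: append 29 -> window=[29] (not full yet)
step 2: append 3 -> window=[29, 3] (not full yet)
step 3: append 24 -> window=[29, 3, 24] (not full yet)
step 4: append 44 -> window=[29, 3, 24, 44] (not full yet)
step 5: append 23 -> window=[29, 3, 24, 44, 23] -> max=44
step 6: append 33 -> window=[3, 24, 44, 23, 33] -> max=44
step 7: append 5 -> window=[24, 44, 23, 33, 5] -> max=44
step 8: append 12 -> window=[44, 23, 33, 5, 12] -> max=44
step 9: append 32 -> window=[23, 33, 5, 12, 32] -> max=33
step 10: append 33 -> window=[33, 5, 12, 32, 33] -> max=33
step 11: append 41 -> window=[5, 12, 32, 33, 41] -> max=41
step 12: append 11 -> window=[12, 32, 33, 41, 11] -> max=41
Window #8 max = 41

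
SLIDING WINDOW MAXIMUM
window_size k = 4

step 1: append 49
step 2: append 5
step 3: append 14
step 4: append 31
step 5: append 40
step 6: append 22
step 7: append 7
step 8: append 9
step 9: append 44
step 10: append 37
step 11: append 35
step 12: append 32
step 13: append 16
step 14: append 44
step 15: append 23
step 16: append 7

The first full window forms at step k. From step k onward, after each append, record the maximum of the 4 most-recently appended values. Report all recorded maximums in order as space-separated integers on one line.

step 1: append 49 -> window=[49] (not full yet)
step 2: append 5 -> window=[49, 5] (not full yet)
step 3: append 14 -> window=[49, 5, 14] (not full yet)
step 4: append 31 -> window=[49, 5, 14, 31] -> max=49
step 5: append 40 -> window=[5, 14, 31, 40] -> max=40
step 6: append 22 -> window=[14, 31, 40, 22] -> max=40
step 7: append 7 -> window=[31, 40, 22, 7] -> max=40
step 8: append 9 -> window=[40, 22, 7, 9] -> max=40
step 9: append 44 -> window=[22, 7, 9, 44] -> max=44
step 10: append 37 -> window=[7, 9, 44, 37] -> max=44
step 11: append 35 -> window=[9, 44, 37, 35] -> max=44
step 12: append 32 -> window=[44, 37, 35, 32] -> max=44
step 13: append 16 -> window=[37, 35, 32, 16] -> max=37
step 14: append 44 -> window=[35, 32, 16, 44] -> max=44
step 15: append 23 -> window=[32, 16, 44, 23] -> max=44
step 16: append 7 -> window=[16, 44, 23, 7] -> max=44

Answer: 49 40 40 40 40 44 44 44 44 37 44 44 44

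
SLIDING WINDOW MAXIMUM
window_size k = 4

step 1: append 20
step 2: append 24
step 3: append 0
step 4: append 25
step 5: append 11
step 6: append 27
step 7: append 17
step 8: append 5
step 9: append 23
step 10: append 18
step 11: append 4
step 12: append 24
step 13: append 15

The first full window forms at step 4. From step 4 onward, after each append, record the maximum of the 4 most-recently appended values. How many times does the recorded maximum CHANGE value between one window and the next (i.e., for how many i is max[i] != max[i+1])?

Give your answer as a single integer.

step 1: append 20 -> window=[20] (not full yet)
step 2: append 24 -> window=[20, 24] (not full yet)
step 3: append 0 -> window=[20, 24, 0] (not full yet)
step 4: append 25 -> window=[20, 24, 0, 25] -> max=25
step 5: append 11 -> window=[24, 0, 25, 11] -> max=25
step 6: append 27 -> window=[0, 25, 11, 27] -> max=27
step 7: append 17 -> window=[25, 11, 27, 17] -> max=27
step 8: append 5 -> window=[11, 27, 17, 5] -> max=27
step 9: append 23 -> window=[27, 17, 5, 23] -> max=27
step 10: append 18 -> window=[17, 5, 23, 18] -> max=23
step 11: append 4 -> window=[5, 23, 18, 4] -> max=23
step 12: append 24 -> window=[23, 18, 4, 24] -> max=24
step 13: append 15 -> window=[18, 4, 24, 15] -> max=24
Recorded maximums: 25 25 27 27 27 27 23 23 24 24
Changes between consecutive maximums: 3

Answer: 3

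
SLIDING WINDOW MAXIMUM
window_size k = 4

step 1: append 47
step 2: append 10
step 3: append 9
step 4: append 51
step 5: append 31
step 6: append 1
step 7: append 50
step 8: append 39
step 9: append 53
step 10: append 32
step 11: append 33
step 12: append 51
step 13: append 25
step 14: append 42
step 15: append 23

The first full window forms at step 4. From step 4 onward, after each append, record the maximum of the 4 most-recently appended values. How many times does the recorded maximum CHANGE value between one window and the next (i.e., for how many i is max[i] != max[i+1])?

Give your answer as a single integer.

step 1: append 47 -> window=[47] (not full yet)
step 2: append 10 -> window=[47, 10] (not full yet)
step 3: append 9 -> window=[47, 10, 9] (not full yet)
step 4: append 51 -> window=[47, 10, 9, 51] -> max=51
step 5: append 31 -> window=[10, 9, 51, 31] -> max=51
step 6: append 1 -> window=[9, 51, 31, 1] -> max=51
step 7: append 50 -> window=[51, 31, 1, 50] -> max=51
step 8: append 39 -> window=[31, 1, 50, 39] -> max=50
step 9: append 53 -> window=[1, 50, 39, 53] -> max=53
step 10: append 32 -> window=[50, 39, 53, 32] -> max=53
step 11: append 33 -> window=[39, 53, 32, 33] -> max=53
step 12: append 51 -> window=[53, 32, 33, 51] -> max=53
step 13: append 25 -> window=[32, 33, 51, 25] -> max=51
step 14: append 42 -> window=[33, 51, 25, 42] -> max=51
step 15: append 23 -> window=[51, 25, 42, 23] -> max=51
Recorded maximums: 51 51 51 51 50 53 53 53 53 51 51 51
Changes between consecutive maximums: 3

Answer: 3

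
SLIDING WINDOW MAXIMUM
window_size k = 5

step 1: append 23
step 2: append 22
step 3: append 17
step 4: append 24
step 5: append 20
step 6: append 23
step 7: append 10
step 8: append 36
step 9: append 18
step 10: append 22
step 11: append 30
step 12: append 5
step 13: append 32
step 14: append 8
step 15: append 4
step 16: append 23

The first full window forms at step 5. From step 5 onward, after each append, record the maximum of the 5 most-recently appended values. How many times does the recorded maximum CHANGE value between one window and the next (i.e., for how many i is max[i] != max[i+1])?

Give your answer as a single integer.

Answer: 2

Derivation:
step 1: append 23 -> window=[23] (not full yet)
step 2: append 22 -> window=[23, 22] (not full yet)
step 3: append 17 -> window=[23, 22, 17] (not full yet)
step 4: append 24 -> window=[23, 22, 17, 24] (not full yet)
step 5: append 20 -> window=[23, 22, 17, 24, 20] -> max=24
step 6: append 23 -> window=[22, 17, 24, 20, 23] -> max=24
step 7: append 10 -> window=[17, 24, 20, 23, 10] -> max=24
step 8: append 36 -> window=[24, 20, 23, 10, 36] -> max=36
step 9: append 18 -> window=[20, 23, 10, 36, 18] -> max=36
step 10: append 22 -> window=[23, 10, 36, 18, 22] -> max=36
step 11: append 30 -> window=[10, 36, 18, 22, 30] -> max=36
step 12: append 5 -> window=[36, 18, 22, 30, 5] -> max=36
step 13: append 32 -> window=[18, 22, 30, 5, 32] -> max=32
step 14: append 8 -> window=[22, 30, 5, 32, 8] -> max=32
step 15: append 4 -> window=[30, 5, 32, 8, 4] -> max=32
step 16: append 23 -> window=[5, 32, 8, 4, 23] -> max=32
Recorded maximums: 24 24 24 36 36 36 36 36 32 32 32 32
Changes between consecutive maximums: 2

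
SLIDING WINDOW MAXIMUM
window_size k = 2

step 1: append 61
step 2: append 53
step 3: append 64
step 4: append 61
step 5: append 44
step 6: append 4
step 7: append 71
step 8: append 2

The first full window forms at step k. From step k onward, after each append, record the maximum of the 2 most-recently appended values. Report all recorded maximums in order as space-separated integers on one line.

Answer: 61 64 64 61 44 71 71

Derivation:
step 1: append 61 -> window=[61] (not full yet)
step 2: append 53 -> window=[61, 53] -> max=61
step 3: append 64 -> window=[53, 64] -> max=64
step 4: append 61 -> window=[64, 61] -> max=64
step 5: append 44 -> window=[61, 44] -> max=61
step 6: append 4 -> window=[44, 4] -> max=44
step 7: append 71 -> window=[4, 71] -> max=71
step 8: append 2 -> window=[71, 2] -> max=71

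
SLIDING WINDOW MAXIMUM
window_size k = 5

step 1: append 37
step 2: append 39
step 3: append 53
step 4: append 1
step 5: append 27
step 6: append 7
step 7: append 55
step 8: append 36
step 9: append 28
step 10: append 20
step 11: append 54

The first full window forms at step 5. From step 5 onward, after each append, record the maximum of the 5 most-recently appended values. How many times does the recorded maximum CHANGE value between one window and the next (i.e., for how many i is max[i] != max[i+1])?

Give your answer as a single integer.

Answer: 1

Derivation:
step 1: append 37 -> window=[37] (not full yet)
step 2: append 39 -> window=[37, 39] (not full yet)
step 3: append 53 -> window=[37, 39, 53] (not full yet)
step 4: append 1 -> window=[37, 39, 53, 1] (not full yet)
step 5: append 27 -> window=[37, 39, 53, 1, 27] -> max=53
step 6: append 7 -> window=[39, 53, 1, 27, 7] -> max=53
step 7: append 55 -> window=[53, 1, 27, 7, 55] -> max=55
step 8: append 36 -> window=[1, 27, 7, 55, 36] -> max=55
step 9: append 28 -> window=[27, 7, 55, 36, 28] -> max=55
step 10: append 20 -> window=[7, 55, 36, 28, 20] -> max=55
step 11: append 54 -> window=[55, 36, 28, 20, 54] -> max=55
Recorded maximums: 53 53 55 55 55 55 55
Changes between consecutive maximums: 1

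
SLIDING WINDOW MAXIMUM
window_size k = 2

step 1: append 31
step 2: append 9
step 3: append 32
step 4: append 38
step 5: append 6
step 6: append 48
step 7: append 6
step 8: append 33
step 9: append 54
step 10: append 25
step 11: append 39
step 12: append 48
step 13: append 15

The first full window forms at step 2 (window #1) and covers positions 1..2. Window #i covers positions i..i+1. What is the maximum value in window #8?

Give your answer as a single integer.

Answer: 54

Derivation:
step 1: append 31 -> window=[31] (not full yet)
step 2: append 9 -> window=[31, 9] -> max=31
step 3: append 32 -> window=[9, 32] -> max=32
step 4: append 38 -> window=[32, 38] -> max=38
step 5: append 6 -> window=[38, 6] -> max=38
step 6: append 48 -> window=[6, 48] -> max=48
step 7: append 6 -> window=[48, 6] -> max=48
step 8: append 33 -> window=[6, 33] -> max=33
step 9: append 54 -> window=[33, 54] -> max=54
Window #8 max = 54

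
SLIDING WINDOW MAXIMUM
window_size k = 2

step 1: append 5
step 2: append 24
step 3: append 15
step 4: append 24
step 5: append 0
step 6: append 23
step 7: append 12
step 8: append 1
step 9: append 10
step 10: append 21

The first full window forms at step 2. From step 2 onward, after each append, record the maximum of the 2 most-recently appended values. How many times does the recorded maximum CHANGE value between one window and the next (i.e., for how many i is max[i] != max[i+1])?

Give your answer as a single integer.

step 1: append 5 -> window=[5] (not full yet)
step 2: append 24 -> window=[5, 24] -> max=24
step 3: append 15 -> window=[24, 15] -> max=24
step 4: append 24 -> window=[15, 24] -> max=24
step 5: append 0 -> window=[24, 0] -> max=24
step 6: append 23 -> window=[0, 23] -> max=23
step 7: append 12 -> window=[23, 12] -> max=23
step 8: append 1 -> window=[12, 1] -> max=12
step 9: append 10 -> window=[1, 10] -> max=10
step 10: append 21 -> window=[10, 21] -> max=21
Recorded maximums: 24 24 24 24 23 23 12 10 21
Changes between consecutive maximums: 4

Answer: 4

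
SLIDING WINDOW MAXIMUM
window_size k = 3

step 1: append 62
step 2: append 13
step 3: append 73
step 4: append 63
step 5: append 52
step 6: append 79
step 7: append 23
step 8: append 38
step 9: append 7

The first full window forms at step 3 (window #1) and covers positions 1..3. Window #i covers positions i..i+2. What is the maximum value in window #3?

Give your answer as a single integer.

step 1: append 62 -> window=[62] (not full yet)
step 2: append 13 -> window=[62, 13] (not full yet)
step 3: append 73 -> window=[62, 13, 73] -> max=73
step 4: append 63 -> window=[13, 73, 63] -> max=73
step 5: append 52 -> window=[73, 63, 52] -> max=73
Window #3 max = 73

Answer: 73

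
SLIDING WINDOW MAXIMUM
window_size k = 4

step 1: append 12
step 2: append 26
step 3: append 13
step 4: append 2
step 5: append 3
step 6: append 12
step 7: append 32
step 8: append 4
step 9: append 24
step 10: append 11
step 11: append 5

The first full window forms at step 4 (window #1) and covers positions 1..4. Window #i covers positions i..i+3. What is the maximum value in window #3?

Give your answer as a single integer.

Answer: 13

Derivation:
step 1: append 12 -> window=[12] (not full yet)
step 2: append 26 -> window=[12, 26] (not full yet)
step 3: append 13 -> window=[12, 26, 13] (not full yet)
step 4: append 2 -> window=[12, 26, 13, 2] -> max=26
step 5: append 3 -> window=[26, 13, 2, 3] -> max=26
step 6: append 12 -> window=[13, 2, 3, 12] -> max=13
Window #3 max = 13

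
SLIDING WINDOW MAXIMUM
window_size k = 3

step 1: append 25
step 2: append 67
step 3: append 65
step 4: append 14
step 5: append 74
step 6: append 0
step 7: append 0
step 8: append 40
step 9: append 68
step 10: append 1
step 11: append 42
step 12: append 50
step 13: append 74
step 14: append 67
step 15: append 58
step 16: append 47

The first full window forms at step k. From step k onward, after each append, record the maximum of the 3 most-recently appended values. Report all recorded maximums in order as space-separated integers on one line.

step 1: append 25 -> window=[25] (not full yet)
step 2: append 67 -> window=[25, 67] (not full yet)
step 3: append 65 -> window=[25, 67, 65] -> max=67
step 4: append 14 -> window=[67, 65, 14] -> max=67
step 5: append 74 -> window=[65, 14, 74] -> max=74
step 6: append 0 -> window=[14, 74, 0] -> max=74
step 7: append 0 -> window=[74, 0, 0] -> max=74
step 8: append 40 -> window=[0, 0, 40] -> max=40
step 9: append 68 -> window=[0, 40, 68] -> max=68
step 10: append 1 -> window=[40, 68, 1] -> max=68
step 11: append 42 -> window=[68, 1, 42] -> max=68
step 12: append 50 -> window=[1, 42, 50] -> max=50
step 13: append 74 -> window=[42, 50, 74] -> max=74
step 14: append 67 -> window=[50, 74, 67] -> max=74
step 15: append 58 -> window=[74, 67, 58] -> max=74
step 16: append 47 -> window=[67, 58, 47] -> max=67

Answer: 67 67 74 74 74 40 68 68 68 50 74 74 74 67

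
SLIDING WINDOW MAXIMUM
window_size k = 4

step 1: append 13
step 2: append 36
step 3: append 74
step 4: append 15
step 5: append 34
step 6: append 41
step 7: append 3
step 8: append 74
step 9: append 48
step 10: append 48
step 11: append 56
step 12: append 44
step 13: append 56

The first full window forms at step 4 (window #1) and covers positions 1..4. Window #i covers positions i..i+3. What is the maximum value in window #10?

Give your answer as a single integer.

Answer: 56

Derivation:
step 1: append 13 -> window=[13] (not full yet)
step 2: append 36 -> window=[13, 36] (not full yet)
step 3: append 74 -> window=[13, 36, 74] (not full yet)
step 4: append 15 -> window=[13, 36, 74, 15] -> max=74
step 5: append 34 -> window=[36, 74, 15, 34] -> max=74
step 6: append 41 -> window=[74, 15, 34, 41] -> max=74
step 7: append 3 -> window=[15, 34, 41, 3] -> max=41
step 8: append 74 -> window=[34, 41, 3, 74] -> max=74
step 9: append 48 -> window=[41, 3, 74, 48] -> max=74
step 10: append 48 -> window=[3, 74, 48, 48] -> max=74
step 11: append 56 -> window=[74, 48, 48, 56] -> max=74
step 12: append 44 -> window=[48, 48, 56, 44] -> max=56
step 13: append 56 -> window=[48, 56, 44, 56] -> max=56
Window #10 max = 56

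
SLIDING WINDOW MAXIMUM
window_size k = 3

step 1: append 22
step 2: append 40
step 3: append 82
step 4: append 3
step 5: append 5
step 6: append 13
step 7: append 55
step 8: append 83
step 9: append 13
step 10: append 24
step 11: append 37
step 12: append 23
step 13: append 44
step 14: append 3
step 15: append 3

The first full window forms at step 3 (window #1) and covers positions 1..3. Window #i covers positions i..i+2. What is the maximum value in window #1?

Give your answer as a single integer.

Answer: 82

Derivation:
step 1: append 22 -> window=[22] (not full yet)
step 2: append 40 -> window=[22, 40] (not full yet)
step 3: append 82 -> window=[22, 40, 82] -> max=82
Window #1 max = 82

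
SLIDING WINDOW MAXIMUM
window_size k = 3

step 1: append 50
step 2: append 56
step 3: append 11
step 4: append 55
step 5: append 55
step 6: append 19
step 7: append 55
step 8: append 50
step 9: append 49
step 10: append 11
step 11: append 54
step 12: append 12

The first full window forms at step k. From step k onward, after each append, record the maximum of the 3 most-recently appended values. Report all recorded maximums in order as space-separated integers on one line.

Answer: 56 56 55 55 55 55 55 50 54 54

Derivation:
step 1: append 50 -> window=[50] (not full yet)
step 2: append 56 -> window=[50, 56] (not full yet)
step 3: append 11 -> window=[50, 56, 11] -> max=56
step 4: append 55 -> window=[56, 11, 55] -> max=56
step 5: append 55 -> window=[11, 55, 55] -> max=55
step 6: append 19 -> window=[55, 55, 19] -> max=55
step 7: append 55 -> window=[55, 19, 55] -> max=55
step 8: append 50 -> window=[19, 55, 50] -> max=55
step 9: append 49 -> window=[55, 50, 49] -> max=55
step 10: append 11 -> window=[50, 49, 11] -> max=50
step 11: append 54 -> window=[49, 11, 54] -> max=54
step 12: append 12 -> window=[11, 54, 12] -> max=54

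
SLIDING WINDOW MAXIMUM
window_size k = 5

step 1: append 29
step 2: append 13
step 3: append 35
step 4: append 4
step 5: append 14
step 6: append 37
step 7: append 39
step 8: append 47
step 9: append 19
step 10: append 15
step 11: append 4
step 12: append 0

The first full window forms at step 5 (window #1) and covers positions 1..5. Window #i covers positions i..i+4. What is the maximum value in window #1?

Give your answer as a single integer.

Answer: 35

Derivation:
step 1: append 29 -> window=[29] (not full yet)
step 2: append 13 -> window=[29, 13] (not full yet)
step 3: append 35 -> window=[29, 13, 35] (not full yet)
step 4: append 4 -> window=[29, 13, 35, 4] (not full yet)
step 5: append 14 -> window=[29, 13, 35, 4, 14] -> max=35
Window #1 max = 35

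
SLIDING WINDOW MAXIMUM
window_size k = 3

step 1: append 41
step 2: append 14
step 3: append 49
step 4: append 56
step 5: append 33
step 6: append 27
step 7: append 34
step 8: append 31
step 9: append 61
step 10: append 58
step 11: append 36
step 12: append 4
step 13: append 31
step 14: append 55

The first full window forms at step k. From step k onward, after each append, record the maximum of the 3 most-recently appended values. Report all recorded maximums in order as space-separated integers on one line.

step 1: append 41 -> window=[41] (not full yet)
step 2: append 14 -> window=[41, 14] (not full yet)
step 3: append 49 -> window=[41, 14, 49] -> max=49
step 4: append 56 -> window=[14, 49, 56] -> max=56
step 5: append 33 -> window=[49, 56, 33] -> max=56
step 6: append 27 -> window=[56, 33, 27] -> max=56
step 7: append 34 -> window=[33, 27, 34] -> max=34
step 8: append 31 -> window=[27, 34, 31] -> max=34
step 9: append 61 -> window=[34, 31, 61] -> max=61
step 10: append 58 -> window=[31, 61, 58] -> max=61
step 11: append 36 -> window=[61, 58, 36] -> max=61
step 12: append 4 -> window=[58, 36, 4] -> max=58
step 13: append 31 -> window=[36, 4, 31] -> max=36
step 14: append 55 -> window=[4, 31, 55] -> max=55

Answer: 49 56 56 56 34 34 61 61 61 58 36 55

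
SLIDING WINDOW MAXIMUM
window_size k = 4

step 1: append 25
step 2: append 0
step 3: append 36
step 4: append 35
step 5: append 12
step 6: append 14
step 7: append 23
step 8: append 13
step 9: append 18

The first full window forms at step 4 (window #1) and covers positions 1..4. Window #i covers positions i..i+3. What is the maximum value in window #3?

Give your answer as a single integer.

Answer: 36

Derivation:
step 1: append 25 -> window=[25] (not full yet)
step 2: append 0 -> window=[25, 0] (not full yet)
step 3: append 36 -> window=[25, 0, 36] (not full yet)
step 4: append 35 -> window=[25, 0, 36, 35] -> max=36
step 5: append 12 -> window=[0, 36, 35, 12] -> max=36
step 6: append 14 -> window=[36, 35, 12, 14] -> max=36
Window #3 max = 36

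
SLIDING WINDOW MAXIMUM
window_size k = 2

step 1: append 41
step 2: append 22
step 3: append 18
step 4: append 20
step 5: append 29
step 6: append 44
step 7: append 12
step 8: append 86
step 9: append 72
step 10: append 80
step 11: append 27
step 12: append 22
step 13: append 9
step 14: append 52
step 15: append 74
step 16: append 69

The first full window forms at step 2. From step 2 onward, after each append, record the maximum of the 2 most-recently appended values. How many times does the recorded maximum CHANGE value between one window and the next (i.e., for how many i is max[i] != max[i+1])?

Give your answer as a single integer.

Answer: 10

Derivation:
step 1: append 41 -> window=[41] (not full yet)
step 2: append 22 -> window=[41, 22] -> max=41
step 3: append 18 -> window=[22, 18] -> max=22
step 4: append 20 -> window=[18, 20] -> max=20
step 5: append 29 -> window=[20, 29] -> max=29
step 6: append 44 -> window=[29, 44] -> max=44
step 7: append 12 -> window=[44, 12] -> max=44
step 8: append 86 -> window=[12, 86] -> max=86
step 9: append 72 -> window=[86, 72] -> max=86
step 10: append 80 -> window=[72, 80] -> max=80
step 11: append 27 -> window=[80, 27] -> max=80
step 12: append 22 -> window=[27, 22] -> max=27
step 13: append 9 -> window=[22, 9] -> max=22
step 14: append 52 -> window=[9, 52] -> max=52
step 15: append 74 -> window=[52, 74] -> max=74
step 16: append 69 -> window=[74, 69] -> max=74
Recorded maximums: 41 22 20 29 44 44 86 86 80 80 27 22 52 74 74
Changes between consecutive maximums: 10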